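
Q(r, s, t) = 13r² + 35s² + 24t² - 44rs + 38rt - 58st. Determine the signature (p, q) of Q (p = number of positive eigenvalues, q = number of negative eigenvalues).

Write A = [[13, -22, 19], [-22, 35, -29], [19, -29, 24]].
Symmetric row and column elimination reduces A to a congruent diagonal form with pivots 13, -29/13, 20/29.
Counting signs: 2 positive, 1 negative.

(2, 1)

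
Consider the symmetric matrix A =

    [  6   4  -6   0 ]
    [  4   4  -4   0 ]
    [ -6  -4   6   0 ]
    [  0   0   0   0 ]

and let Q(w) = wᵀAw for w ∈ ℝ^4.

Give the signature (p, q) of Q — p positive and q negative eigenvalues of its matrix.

Applying the same elementary operations to the rows and columns of A produces a congruent diagonal matrix with entries 6, 4/3, 0, 0.
So there are 2 positive, 2 zero pivots.

(2, 0)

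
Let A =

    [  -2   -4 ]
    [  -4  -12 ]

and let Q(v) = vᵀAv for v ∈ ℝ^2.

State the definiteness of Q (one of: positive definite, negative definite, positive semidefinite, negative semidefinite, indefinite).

negative definite

Leading principal minors: Δ_1 = -2, Δ_2 = 8.
The signs alternate starting with Δ_1 < 0, so by Sylvester's criterion Q is negative definite.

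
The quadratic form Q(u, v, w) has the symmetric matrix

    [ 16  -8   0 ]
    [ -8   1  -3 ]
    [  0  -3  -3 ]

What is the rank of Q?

Applying the same elementary operations to the rows and columns of A produces a congruent diagonal matrix with entries 16, -3, 0.
Counting signs: 1 positive, 1 negative, 1 zero.
The rank is the number of nonzero pivots: 2.

2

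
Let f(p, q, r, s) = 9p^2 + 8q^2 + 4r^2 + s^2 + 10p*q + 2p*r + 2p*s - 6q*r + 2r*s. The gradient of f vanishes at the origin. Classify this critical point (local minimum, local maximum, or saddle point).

local minimum

The Hessian at the origin is H = [[18, 10, 2, 2], [10, 16, -6, 0], [2, -6, 8, 2], [2, 0, 2, 2]].
Congruent diagonalization of H (simultaneous row and column reduction) yields pivots 18, 94/9, 138/47, 30/23.
That gives 4 positive pivots.
H is positive definite, so the origin is a strict local minimum.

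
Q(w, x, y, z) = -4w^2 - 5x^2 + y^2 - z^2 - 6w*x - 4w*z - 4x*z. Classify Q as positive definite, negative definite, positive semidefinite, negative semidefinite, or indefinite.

indefinite

Write A = [[-4, -3, 0, -2], [-3, -5, 0, -2], [0, 0, 1, 0], [-2, -2, 0, -1]].
Applying the same elementary operations to the rows and columns of A produces a congruent diagonal matrix with entries -4, -11/4, 1, 1/11.
That gives 2 positive, 2 negative pivots.
Hence Q is indefinite.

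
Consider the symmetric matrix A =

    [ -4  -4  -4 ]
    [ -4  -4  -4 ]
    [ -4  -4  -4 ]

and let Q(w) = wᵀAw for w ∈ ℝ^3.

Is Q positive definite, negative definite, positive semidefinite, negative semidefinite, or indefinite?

negative semidefinite

Row-reducing A symmetrically gives the diagonal entries -4, 0, 0.
That gives 1 negative, 2 zero pivots.
Hence Q is negative semidefinite.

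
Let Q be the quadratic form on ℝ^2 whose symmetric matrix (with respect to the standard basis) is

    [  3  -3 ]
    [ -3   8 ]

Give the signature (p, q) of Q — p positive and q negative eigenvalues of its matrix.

(2, 0)

Row-reducing A symmetrically gives the diagonal entries 3, 5.
Counting signs: 2 positive.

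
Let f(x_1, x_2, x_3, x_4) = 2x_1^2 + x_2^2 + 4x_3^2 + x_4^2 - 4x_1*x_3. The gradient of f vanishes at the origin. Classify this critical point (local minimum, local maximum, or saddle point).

The Hessian at the origin is H = [[4, 0, -4, 0], [0, 2, 0, 0], [-4, 0, 8, 0], [0, 0, 0, 2]].
Row-reducing H symmetrically gives the diagonal entries 4, 2, 4, 2.
Counting signs: 4 positive.
H is positive definite, so the origin is a strict local minimum.

local minimum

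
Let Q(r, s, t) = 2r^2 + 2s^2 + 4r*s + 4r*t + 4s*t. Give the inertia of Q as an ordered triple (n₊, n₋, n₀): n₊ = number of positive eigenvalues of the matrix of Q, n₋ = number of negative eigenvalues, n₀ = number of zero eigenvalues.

The associated matrix is A = [[2, 2, 2], [2, 2, 2], [2, 2, 0]].
Symmetric row and column elimination reduces A to a congruent diagonal form with pivots 2, 0, -2.
Counting signs: 1 positive, 1 negative, 1 zero.

(1, 1, 1)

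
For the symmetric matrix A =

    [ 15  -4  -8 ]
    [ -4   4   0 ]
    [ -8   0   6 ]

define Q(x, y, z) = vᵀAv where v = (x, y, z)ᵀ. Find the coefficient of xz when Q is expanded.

-16

The coefficient of xz is A[1,3] + A[3,1] = 2·(-8) = -16.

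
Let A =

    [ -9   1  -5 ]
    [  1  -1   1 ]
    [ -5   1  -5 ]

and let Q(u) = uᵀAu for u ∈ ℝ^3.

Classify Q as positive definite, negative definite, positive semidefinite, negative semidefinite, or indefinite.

negative definite

Leading principal minors: Δ_1 = -9, Δ_2 = 8, Δ_3 = -16.
The signs alternate starting with Δ_1 < 0, so by Sylvester's criterion Q is negative definite.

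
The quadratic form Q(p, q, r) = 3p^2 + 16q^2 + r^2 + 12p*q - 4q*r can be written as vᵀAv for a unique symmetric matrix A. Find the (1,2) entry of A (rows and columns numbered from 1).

6

The coefficient of p·q in Q is 12. For a symmetric A this equals A[1,2] + A[2,1] = 2·A[1,2].
So A[1,2] = 12/2 = 6.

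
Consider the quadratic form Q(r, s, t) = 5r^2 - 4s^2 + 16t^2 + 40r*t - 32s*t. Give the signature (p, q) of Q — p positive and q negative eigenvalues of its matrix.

The associated matrix is A = [[5, 0, 20], [0, -4, -16], [20, -16, 16]].
Row-reducing A symmetrically gives the diagonal entries 5, -4, 0.
That gives 1 positive, 1 negative, 1 zero pivots.

(1, 1)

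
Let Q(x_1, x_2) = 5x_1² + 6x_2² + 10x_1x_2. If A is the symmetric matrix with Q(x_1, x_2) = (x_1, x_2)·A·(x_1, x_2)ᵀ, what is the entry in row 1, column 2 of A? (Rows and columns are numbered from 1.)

The coefficient of x_1·x_2 in Q is 10. For a symmetric A this equals A[1,2] + A[2,1] = 2·A[1,2].
So A[1,2] = 10/2 = 5.

5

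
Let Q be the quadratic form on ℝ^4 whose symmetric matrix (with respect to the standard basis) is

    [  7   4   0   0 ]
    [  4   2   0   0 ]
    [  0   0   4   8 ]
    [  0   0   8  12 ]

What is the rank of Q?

4

Symmetric row and column elimination reduces A to a congruent diagonal form with pivots 7, -2/7, 4, -4.
That gives 2 positive, 2 negative pivots.
The rank is the number of nonzero pivots: 4.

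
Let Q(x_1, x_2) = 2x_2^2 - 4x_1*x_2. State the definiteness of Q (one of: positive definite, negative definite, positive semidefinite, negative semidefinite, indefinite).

indefinite

The symmetric matrix of Q is [[0, -2], [-2, 2]].
For the 2×2 matrix [[0, -2], [-2, 2]]: det = 0·2 − (-2)² = -4, trace = 2.
det < 0 so the eigenvalues have opposite signs; the form is indefinite.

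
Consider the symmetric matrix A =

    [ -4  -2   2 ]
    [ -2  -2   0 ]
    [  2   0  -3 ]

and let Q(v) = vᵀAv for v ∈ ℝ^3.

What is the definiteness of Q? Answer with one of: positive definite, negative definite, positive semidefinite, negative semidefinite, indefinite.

Symmetric row and column elimination reduces A to a congruent diagonal form with pivots -4, -1, -1.
Counting signs: 3 negative.
Hence Q is negative definite.

negative definite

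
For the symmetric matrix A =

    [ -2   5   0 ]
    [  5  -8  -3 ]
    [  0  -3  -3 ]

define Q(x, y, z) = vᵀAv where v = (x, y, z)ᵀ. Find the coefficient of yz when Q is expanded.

-6

The coefficient of yz is A[2,3] + A[3,2] = 2·(-3) = -6.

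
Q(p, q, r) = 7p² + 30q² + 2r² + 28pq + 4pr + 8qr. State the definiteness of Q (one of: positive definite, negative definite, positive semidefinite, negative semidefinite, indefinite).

positive definite

The associated matrix is A = [[7, 14, 2], [14, 30, 4], [2, 4, 2]].
Applying the same elementary operations to the rows and columns of A produces a congruent diagonal matrix with entries 7, 2, 10/7.
Counting signs: 3 positive.
Hence Q is positive definite.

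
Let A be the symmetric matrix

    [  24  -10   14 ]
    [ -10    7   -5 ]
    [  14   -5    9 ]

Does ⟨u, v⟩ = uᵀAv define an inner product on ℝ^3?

yes

Row-reducing A symmetrically gives the diagonal entries 24, 17/6, 10/17.
Counting signs: 3 positive.
Hence Q is positive definite.
⟨·,·⟩ is an inner product exactly when A is positive definite.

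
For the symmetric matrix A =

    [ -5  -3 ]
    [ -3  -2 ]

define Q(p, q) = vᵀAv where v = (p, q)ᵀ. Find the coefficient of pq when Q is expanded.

-6

The coefficient of pq is A[1,2] + A[2,1] = 2·(-3) = -6.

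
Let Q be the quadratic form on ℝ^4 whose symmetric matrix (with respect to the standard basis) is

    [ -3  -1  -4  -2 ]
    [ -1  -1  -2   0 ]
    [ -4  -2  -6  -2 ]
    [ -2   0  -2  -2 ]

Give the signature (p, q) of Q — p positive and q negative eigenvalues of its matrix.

(0, 2)

Congruent diagonalization of A (simultaneous row and column reduction) yields pivots -3, -2/3, 0, 0.
That gives 2 negative, 2 zero pivots.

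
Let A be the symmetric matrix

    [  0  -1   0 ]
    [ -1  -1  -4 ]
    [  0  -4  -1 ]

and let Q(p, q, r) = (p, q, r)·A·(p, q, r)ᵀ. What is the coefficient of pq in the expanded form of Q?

-2

The coefficient of pq is A[1,2] + A[2,1] = 2·(-1) = -2.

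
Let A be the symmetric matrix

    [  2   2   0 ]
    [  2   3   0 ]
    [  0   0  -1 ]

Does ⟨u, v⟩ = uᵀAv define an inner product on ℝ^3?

Applying the same elementary operations to the rows and columns of A produces a congruent diagonal matrix with entries 2, 1, -1.
That gives 2 positive, 1 negative pivots.
Hence Q is indefinite.
⟨·,·⟩ is an inner product exactly when A is positive definite.

no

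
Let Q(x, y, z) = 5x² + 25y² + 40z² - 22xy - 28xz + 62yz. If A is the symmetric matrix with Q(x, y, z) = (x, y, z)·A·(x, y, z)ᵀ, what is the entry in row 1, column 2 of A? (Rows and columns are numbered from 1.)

The coefficient of x·y in Q is -22. For a symmetric A this equals A[1,2] + A[2,1] = 2·A[1,2].
So A[1,2] = -22/2 = -11.

-11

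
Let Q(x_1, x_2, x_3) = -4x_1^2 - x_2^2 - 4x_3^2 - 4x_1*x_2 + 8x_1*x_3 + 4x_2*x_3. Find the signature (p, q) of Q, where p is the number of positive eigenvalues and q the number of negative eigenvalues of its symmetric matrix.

The symmetric matrix is A = [[-4, -2, 4], [-2, -1, 2], [4, 2, -4]].
Symmetric row and column elimination reduces A to a congruent diagonal form with pivots -4, 0, 0.
Counting signs: 1 negative, 2 zero.

(0, 1)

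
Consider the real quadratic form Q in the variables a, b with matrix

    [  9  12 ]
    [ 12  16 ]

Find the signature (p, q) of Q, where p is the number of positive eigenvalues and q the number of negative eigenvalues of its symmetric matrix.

Row-reducing A symmetrically gives the diagonal entries 9, 0.
Counting signs: 1 positive, 1 zero.

(1, 0)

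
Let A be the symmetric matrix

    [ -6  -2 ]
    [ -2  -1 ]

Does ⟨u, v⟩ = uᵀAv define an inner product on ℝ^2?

Leading principal minors: Δ_1 = -6, Δ_2 = 2.
The signs alternate starting with Δ_1 < 0, so by Sylvester's criterion Q is negative definite.
⟨·,·⟩ is an inner product exactly when A is positive definite.

no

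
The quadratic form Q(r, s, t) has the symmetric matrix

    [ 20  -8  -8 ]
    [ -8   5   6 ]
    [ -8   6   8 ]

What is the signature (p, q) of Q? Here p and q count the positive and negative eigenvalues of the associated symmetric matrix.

(3, 0)

Symmetric row and column elimination reduces A to a congruent diagonal form with pivots 20, 9/5, 4/9.
So there are 3 positive pivots.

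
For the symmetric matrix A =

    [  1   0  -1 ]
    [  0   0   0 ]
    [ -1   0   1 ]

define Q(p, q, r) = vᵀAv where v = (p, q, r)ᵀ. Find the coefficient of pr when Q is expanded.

-2

The coefficient of pr is A[1,3] + A[3,1] = 2·(-1) = -2.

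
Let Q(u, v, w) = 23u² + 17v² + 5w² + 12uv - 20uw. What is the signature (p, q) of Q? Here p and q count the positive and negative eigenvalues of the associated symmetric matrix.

The symmetric matrix is A = [[23, 6, -10], [6, 17, 0], [-10, 0, 5]].
Applying the same elementary operations to the rows and columns of A produces a congruent diagonal matrix with entries 23, 355/23, 15/71.
Counting signs: 3 positive.

(3, 0)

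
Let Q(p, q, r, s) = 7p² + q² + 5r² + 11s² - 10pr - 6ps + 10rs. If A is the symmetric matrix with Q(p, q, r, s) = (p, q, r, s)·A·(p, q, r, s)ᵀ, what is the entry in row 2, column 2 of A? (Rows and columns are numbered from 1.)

The coefficient of q² in Q is 1, and that is exactly A[2,2].

1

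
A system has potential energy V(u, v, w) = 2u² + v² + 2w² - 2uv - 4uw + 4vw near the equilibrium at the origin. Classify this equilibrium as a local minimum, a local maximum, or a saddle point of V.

saddle point

The Hessian at the origin is H = [[4, -2, -4], [-2, 2, 4], [-4, 4, 4]].
Row-reducing H symmetrically gives the diagonal entries 4, 1, -4.
That gives 2 positive, 1 negative pivots.
H is indefinite, so the origin is a saddle point.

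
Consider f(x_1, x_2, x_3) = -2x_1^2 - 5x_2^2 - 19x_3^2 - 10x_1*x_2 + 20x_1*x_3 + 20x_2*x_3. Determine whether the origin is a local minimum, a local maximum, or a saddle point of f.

The Hessian at the origin is H = [[-4, -10, 20], [-10, -10, 20], [20, 20, -38]].
Congruent diagonalization of H (simultaneous row and column reduction) yields pivots -4, 15, 2.
That gives 2 positive, 1 negative pivots.
H is indefinite, so the origin is a saddle point.

saddle point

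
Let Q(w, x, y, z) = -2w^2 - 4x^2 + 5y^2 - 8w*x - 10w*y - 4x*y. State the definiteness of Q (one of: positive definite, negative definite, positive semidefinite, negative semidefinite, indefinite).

indefinite

The associated matrix is A = [[-2, -4, -5, 0], [-4, -4, -2, 0], [-5, -2, 5, 0], [0, 0, 0, 0]].
Symmetric row and column elimination reduces A to a congruent diagonal form with pivots -2, 4, 3/2, 0.
Counting signs: 2 positive, 1 negative, 1 zero.
Hence Q is indefinite.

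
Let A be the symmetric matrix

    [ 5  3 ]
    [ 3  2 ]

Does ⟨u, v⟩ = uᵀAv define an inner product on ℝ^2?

For the 2×2 matrix [[5, 3], [3, 2]]: det = 5·2 − (3)² = 1, trace = 7.
det > 0 so both eigenvalues share the sign of the trace; trace = 7 > 0 ⇒ both positive.
⟨·,·⟩ is an inner product exactly when A is positive definite.

yes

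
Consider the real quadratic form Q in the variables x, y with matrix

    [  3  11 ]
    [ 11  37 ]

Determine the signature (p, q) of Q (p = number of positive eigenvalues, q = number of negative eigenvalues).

(1, 1)

Applying the same elementary operations to the rows and columns of A produces a congruent diagonal matrix with entries 3, -10/3.
That gives 1 positive, 1 negative pivots.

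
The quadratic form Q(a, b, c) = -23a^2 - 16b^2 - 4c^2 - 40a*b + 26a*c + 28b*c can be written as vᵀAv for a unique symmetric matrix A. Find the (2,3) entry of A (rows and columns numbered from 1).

14

The coefficient of b·c in Q is 28. For a symmetric A this equals A[2,3] + A[3,2] = 2·A[2,3].
So A[2,3] = 28/2 = 14.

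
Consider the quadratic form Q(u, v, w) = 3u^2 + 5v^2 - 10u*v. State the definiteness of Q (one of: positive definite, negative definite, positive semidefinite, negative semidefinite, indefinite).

indefinite

The associated matrix is A = [[3, -5, 0], [-5, 5, 0], [0, 0, 0]].
Symmetric row and column elimination reduces A to a congruent diagonal form with pivots 3, -10/3, 0.
So there are 1 positive, 1 negative, 1 zero pivots.
Hence Q is indefinite.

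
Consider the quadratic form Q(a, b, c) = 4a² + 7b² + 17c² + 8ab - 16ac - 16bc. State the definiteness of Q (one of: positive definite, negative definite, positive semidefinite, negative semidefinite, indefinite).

The symmetric matrix of Q is A = [[4, 4, -8], [4, 7, -8], [-8, -8, 17]].
Leading principal minors: Δ_1 = 4, Δ_2 = 12, Δ_3 = 12.
All leading principal minors are positive, so by Sylvester's criterion Q is positive definite.

positive definite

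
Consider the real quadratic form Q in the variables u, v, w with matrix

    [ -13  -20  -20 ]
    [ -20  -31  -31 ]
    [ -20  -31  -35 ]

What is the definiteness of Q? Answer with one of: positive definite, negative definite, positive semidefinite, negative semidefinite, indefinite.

negative definite

Applying the same elementary operations to the rows and columns of A produces a congruent diagonal matrix with entries -13, -3/13, -4.
Counting signs: 3 negative.
Hence Q is negative definite.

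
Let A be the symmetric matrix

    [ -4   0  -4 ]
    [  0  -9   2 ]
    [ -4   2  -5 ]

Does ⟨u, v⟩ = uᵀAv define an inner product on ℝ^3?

Leading principal minors: Δ_1 = -4, Δ_2 = 36, Δ_3 = -20.
The signs alternate starting with Δ_1 < 0, so by Sylvester's criterion Q is negative definite.
⟨·,·⟩ is an inner product exactly when A is positive definite.

no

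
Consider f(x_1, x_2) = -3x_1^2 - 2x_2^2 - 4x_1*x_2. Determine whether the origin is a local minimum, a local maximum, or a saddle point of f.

The Hessian at the origin is H = [[-6, -4], [-4, -4]].
det H = -6·-4 − (-4)² = 8 > 0 and H[1,1] = -6 < 0, so H is negative definite.
Therefore the origin is a local maximum.

local maximum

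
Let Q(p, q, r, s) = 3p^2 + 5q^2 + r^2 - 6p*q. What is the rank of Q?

3

Write A = [[3, -3, 0, 0], [-3, 5, 0, 0], [0, 0, 1, 0], [0, 0, 0, 0]].
Congruent diagonalization of A (simultaneous row and column reduction) yields pivots 3, 2, 1, 0.
Counting signs: 3 positive, 1 zero.
The rank is the number of nonzero pivots: 3.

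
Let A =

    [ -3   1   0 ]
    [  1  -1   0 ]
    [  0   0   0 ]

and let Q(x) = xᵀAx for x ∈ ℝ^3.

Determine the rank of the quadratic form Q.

Applying the same elementary operations to the rows and columns of A produces a congruent diagonal matrix with entries -3, -2/3, 0.
That gives 2 negative, 1 zero pivots.
The rank is the number of nonzero pivots: 2.

2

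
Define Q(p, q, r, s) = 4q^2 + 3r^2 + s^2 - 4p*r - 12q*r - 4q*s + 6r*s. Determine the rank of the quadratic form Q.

The symmetric matrix is A = [[0, 0, -2, 0], [0, 4, -6, -2], [-2, -6, 3, 3], [0, -2, 3, 1]].
Row reduction of A gives 3 nonzero rows, so rank A = 3.

3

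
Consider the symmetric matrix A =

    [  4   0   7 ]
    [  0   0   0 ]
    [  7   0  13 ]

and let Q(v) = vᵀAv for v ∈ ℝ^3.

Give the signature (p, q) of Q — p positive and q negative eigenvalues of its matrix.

Row-reducing A symmetrically gives the diagonal entries 4, 0, 3/4.
That gives 2 positive, 1 zero pivots.

(2, 0)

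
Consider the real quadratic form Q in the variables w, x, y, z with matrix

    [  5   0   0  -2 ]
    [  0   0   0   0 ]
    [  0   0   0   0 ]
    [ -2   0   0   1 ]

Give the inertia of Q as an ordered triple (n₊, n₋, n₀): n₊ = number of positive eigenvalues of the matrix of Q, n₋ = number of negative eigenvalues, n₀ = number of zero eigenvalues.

Symmetric row and column elimination reduces A to a congruent diagonal form with pivots 5, 0, 0, 1/5.
Counting signs: 2 positive, 2 zero.

(2, 0, 2)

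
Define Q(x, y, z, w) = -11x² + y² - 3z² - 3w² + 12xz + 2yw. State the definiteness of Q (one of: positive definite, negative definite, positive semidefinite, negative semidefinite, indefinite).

The associated matrix is A = [[-11, 0, 6, 0], [0, 1, 0, 1], [6, 0, -3, 0], [0, 1, 0, -3]].
Congruent diagonalization of A (simultaneous row and column reduction) yields pivots -11, 1, 3/11, -4.
That gives 2 positive, 2 negative pivots.
Hence Q is indefinite.

indefinite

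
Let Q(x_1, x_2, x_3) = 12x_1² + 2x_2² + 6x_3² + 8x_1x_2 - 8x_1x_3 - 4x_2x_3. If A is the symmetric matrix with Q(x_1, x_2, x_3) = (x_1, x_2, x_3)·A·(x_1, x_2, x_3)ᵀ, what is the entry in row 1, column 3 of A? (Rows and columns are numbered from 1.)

The coefficient of x_1·x_3 in Q is -8. For a symmetric A this equals A[1,3] + A[3,1] = 2·A[1,3].
So A[1,3] = -8/2 = -4.

-4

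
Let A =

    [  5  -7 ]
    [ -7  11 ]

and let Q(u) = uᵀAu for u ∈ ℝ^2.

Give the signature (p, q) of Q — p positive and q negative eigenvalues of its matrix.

(2, 0)

Applying the same elementary operations to the rows and columns of A produces a congruent diagonal matrix with entries 5, 6/5.
So there are 2 positive pivots.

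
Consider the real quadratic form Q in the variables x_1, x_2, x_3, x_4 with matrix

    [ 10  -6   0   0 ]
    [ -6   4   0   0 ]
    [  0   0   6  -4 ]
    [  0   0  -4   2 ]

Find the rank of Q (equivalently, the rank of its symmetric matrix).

Symmetric row and column elimination reduces A to a congruent diagonal form with pivots 10, 2/5, 6, -2/3.
That gives 3 positive, 1 negative pivots.
The rank is the number of nonzero pivots: 4.

4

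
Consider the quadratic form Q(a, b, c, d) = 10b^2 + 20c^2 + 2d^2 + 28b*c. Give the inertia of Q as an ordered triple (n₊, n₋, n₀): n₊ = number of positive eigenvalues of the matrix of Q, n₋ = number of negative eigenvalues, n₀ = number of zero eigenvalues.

(3, 0, 1)

Write A = [[0, 0, 0, 0], [0, 10, 14, 0], [0, 14, 20, 0], [0, 0, 0, 2]].
Applying the same elementary operations to the rows and columns of A produces a congruent diagonal matrix with entries 0, 10, 2/5, 2.
That gives 3 positive, 1 zero pivots.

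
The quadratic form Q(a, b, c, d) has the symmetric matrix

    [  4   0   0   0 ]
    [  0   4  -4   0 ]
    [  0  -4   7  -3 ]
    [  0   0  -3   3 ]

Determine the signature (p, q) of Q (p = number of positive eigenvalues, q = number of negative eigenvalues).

Symmetric row and column elimination reduces A to a congruent diagonal form with pivots 4, 4, 3, 0.
That gives 3 positive, 1 zero pivots.

(3, 0)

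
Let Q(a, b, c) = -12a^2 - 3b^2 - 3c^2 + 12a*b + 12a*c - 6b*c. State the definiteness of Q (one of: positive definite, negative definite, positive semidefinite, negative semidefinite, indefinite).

negative semidefinite

Write A = [[-12, 6, 6], [6, -3, -3], [6, -3, -3]].
Applying the same elementary operations to the rows and columns of A produces a congruent diagonal matrix with entries -12, 0, 0.
So there are 1 negative, 2 zero pivots.
Hence Q is negative semidefinite.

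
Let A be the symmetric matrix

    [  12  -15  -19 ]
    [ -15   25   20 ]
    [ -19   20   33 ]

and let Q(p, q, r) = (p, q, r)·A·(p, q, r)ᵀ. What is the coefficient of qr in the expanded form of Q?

40

The coefficient of qr is A[2,3] + A[3,2] = 2·20 = 40.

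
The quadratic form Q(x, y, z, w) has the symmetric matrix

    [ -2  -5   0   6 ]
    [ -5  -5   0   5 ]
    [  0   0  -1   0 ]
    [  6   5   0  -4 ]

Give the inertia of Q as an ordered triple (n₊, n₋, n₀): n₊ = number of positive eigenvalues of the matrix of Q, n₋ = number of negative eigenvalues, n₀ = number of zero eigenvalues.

Congruent diagonalization of A (simultaneous row and column reduction) yields pivots -2, 15/2, -1, 2/3.
So there are 2 positive, 2 negative pivots.

(2, 2, 0)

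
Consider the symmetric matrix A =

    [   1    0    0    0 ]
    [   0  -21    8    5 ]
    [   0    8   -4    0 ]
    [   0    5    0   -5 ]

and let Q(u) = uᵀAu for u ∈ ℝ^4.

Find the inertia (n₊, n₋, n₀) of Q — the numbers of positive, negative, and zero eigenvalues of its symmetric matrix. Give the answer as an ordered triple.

(1, 2, 1)

Row-reducing A symmetrically gives the diagonal entries 1, -21, -20/21, 0.
Counting signs: 1 positive, 2 negative, 1 zero.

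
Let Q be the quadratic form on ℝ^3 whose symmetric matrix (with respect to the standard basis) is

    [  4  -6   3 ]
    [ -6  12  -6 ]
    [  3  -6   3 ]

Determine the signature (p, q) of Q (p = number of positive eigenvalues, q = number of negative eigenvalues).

(2, 0)

Congruent diagonalization of A (simultaneous row and column reduction) yields pivots 4, 3, 0.
Counting signs: 2 positive, 1 zero.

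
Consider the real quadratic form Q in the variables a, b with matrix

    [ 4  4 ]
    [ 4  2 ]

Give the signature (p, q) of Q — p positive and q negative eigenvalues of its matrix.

An LDLᵀ factorisation of A has diagonal entries 4, -2.
Counting signs: 1 positive, 1 negative.

(1, 1)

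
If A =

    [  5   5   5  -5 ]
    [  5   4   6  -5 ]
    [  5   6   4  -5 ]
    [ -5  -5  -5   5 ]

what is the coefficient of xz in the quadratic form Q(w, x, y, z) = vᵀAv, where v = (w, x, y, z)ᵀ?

-10

The coefficient of xz is A[2,4] + A[4,2] = 2·(-5) = -10.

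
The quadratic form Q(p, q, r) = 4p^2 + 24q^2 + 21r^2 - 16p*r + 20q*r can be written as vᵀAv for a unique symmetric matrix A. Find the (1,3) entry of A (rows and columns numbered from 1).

The coefficient of p·r in Q is -16. For a symmetric A this equals A[1,3] + A[3,1] = 2·A[1,3].
So A[1,3] = -16/2 = -8.

-8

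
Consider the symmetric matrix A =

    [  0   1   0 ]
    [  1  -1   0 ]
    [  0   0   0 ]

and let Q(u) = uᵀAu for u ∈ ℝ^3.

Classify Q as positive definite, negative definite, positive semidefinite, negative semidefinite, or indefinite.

A is congruent to a diagonal matrix with 1 positive, 1 negative and 1 zero entries, so Q is indefinite.

indefinite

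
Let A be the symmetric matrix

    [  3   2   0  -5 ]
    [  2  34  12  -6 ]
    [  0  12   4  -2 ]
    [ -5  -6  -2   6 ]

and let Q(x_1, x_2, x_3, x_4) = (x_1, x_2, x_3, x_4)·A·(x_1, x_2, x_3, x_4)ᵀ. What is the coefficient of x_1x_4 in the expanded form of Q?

The coefficient of x_1x_4 is A[1,4] + A[4,1] = 2·(-5) = -10.

-10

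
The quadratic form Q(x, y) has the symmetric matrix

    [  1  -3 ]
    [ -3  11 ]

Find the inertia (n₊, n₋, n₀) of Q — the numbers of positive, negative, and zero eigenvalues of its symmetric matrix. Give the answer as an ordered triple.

(2, 0, 0)

Applying the same elementary operations to the rows and columns of A produces a congruent diagonal matrix with entries 1, 2.
So there are 2 positive pivots.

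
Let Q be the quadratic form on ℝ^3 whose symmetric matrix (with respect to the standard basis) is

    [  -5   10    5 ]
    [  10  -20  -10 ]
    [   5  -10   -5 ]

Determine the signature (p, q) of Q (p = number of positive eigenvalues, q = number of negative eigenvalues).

(0, 1)

Symmetric row and column elimination reduces A to a congruent diagonal form with pivots -5, 0, 0.
So there are 1 negative, 2 zero pivots.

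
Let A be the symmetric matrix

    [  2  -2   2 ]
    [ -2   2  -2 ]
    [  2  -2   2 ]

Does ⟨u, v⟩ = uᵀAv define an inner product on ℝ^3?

no

Symmetric row and column elimination reduces A to a congruent diagonal form with pivots 2, 0, 0.
That gives 1 positive, 2 zero pivots.
Hence Q is positive semidefinite.
⟨·,·⟩ is an inner product exactly when A is positive definite.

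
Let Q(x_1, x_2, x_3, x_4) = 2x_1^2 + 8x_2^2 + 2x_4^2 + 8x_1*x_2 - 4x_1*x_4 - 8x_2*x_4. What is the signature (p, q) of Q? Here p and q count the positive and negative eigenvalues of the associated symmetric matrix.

Write A = [[2, 4, 0, -2], [4, 8, 0, -4], [0, 0, 0, 0], [-2, -4, 0, 2]].
Congruent diagonalization of A (simultaneous row and column reduction) yields pivots 2, 0, 0, 0.
That gives 1 positive, 3 zero pivots.

(1, 0)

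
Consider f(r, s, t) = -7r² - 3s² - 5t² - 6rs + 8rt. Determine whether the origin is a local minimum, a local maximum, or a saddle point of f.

The Hessian at the origin is H = [[-14, -6, 8], [-6, -6, 0], [8, 0, -10]].
An LDLᵀ factorisation of H has diagonal entries -14, -24/7, -2.
So there are 3 negative pivots.
H is negative definite, so the origin is a strict local maximum.

local maximum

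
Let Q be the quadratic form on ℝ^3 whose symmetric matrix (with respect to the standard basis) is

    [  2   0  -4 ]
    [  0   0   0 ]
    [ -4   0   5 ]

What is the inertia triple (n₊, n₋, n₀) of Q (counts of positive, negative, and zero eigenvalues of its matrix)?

(1, 1, 1)

Applying the same elementary operations to the rows and columns of A produces a congruent diagonal matrix with entries 2, 0, -3.
That gives 1 positive, 1 negative, 1 zero pivots.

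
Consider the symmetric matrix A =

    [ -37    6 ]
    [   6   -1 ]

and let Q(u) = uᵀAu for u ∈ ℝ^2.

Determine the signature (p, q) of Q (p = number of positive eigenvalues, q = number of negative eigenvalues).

(0, 2)

Applying the same elementary operations to the rows and columns of A produces a congruent diagonal matrix with entries -37, -1/37.
So there are 2 negative pivots.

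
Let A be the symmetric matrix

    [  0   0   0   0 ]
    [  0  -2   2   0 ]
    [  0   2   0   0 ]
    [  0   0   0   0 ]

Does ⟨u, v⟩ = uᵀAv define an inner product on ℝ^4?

no

Applying the same elementary operations to the rows and columns of A produces a congruent diagonal matrix with entries 0, -2, 2, 0.
Counting signs: 1 positive, 1 negative, 2 zero.
Hence Q is indefinite.
⟨·,·⟩ is an inner product exactly when A is positive definite.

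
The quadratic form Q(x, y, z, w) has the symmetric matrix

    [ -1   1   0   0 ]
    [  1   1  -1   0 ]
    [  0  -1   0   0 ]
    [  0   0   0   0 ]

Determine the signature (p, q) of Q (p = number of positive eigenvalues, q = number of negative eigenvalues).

(1, 2)

Row-reducing A symmetrically gives the diagonal entries -1, 2, -1/2, 0.
That gives 1 positive, 2 negative, 1 zero pivots.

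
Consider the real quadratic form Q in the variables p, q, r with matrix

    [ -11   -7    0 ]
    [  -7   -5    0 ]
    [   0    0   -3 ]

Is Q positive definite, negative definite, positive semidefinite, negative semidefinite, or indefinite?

negative definite

Leading principal minors: Δ_1 = -11, Δ_2 = 6, Δ_3 = -18.
The signs alternate starting with Δ_1 < 0, so by Sylvester's criterion Q is negative definite.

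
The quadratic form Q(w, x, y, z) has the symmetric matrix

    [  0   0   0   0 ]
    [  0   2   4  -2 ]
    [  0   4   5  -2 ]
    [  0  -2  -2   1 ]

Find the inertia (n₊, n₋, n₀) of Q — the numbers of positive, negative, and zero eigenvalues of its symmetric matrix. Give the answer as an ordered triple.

(2, 1, 1)

Congruent diagonalization of A (simultaneous row and column reduction) yields pivots 0, 2, -3, 1/3.
So there are 2 positive, 1 negative, 1 zero pivots.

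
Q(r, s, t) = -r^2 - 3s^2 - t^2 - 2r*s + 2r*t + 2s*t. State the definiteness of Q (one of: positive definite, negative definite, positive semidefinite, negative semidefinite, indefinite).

negative semidefinite

The associated matrix is A = [[-1, -1, 1], [-1, -3, 1], [1, 1, -1]].
Congruent diagonalization of A (simultaneous row and column reduction) yields pivots -1, -2, 0.
That gives 2 negative, 1 zero pivots.
Hence Q is negative semidefinite.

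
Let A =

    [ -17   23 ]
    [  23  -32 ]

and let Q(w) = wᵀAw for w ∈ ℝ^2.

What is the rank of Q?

Applying the same elementary operations to the rows and columns of A produces a congruent diagonal matrix with entries -17, -15/17.
So there are 2 negative pivots.
The rank is the number of nonzero pivots: 2.

2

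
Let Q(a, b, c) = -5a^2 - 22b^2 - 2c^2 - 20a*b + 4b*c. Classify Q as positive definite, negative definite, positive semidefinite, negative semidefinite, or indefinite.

The symmetric matrix is A = [[-5, -10, 0], [-10, -22, 2], [0, 2, -2]].
Applying the same elementary operations to the rows and columns of A produces a congruent diagonal matrix with entries -5, -2, 0.
Counting signs: 2 negative, 1 zero.
Hence Q is negative semidefinite.

negative semidefinite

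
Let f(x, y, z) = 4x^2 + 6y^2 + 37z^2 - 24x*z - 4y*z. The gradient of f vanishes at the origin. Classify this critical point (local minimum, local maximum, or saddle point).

The Hessian at the origin is H = [[8, 0, -24], [0, 12, -4], [-24, -4, 74]].
An LDLᵀ factorisation of H has diagonal entries 8, 12, 2/3.
Counting signs: 3 positive.
H is positive definite, so the origin is a strict local minimum.

local minimum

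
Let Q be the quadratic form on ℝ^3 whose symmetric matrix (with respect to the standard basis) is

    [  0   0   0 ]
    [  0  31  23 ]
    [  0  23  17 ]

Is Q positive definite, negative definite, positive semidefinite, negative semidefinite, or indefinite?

Applying the same elementary operations to the rows and columns of A produces a congruent diagonal matrix with entries 0, 31, -2/31.
Counting signs: 1 positive, 1 negative, 1 zero.
Hence Q is indefinite.

indefinite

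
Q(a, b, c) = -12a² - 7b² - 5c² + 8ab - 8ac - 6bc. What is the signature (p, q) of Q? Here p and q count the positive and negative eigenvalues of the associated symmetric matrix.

(0, 3)

Write A = [[-12, 4, -4], [4, -7, -3], [-4, -3, -5]].
Congruent diagonalization of A (simultaneous row and column reduction) yields pivots -12, -17/3, -6/17.
That gives 3 negative pivots.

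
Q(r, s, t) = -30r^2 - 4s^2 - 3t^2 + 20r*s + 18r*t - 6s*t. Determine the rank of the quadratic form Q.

3

The symmetric matrix is A = [[-30, 10, 9], [10, -4, -3], [9, -3, -3]].
Applying the same elementary operations to the rows and columns of A produces a congruent diagonal matrix with entries -30, -2/3, -3/10.
So there are 3 negative pivots.
The rank is the number of nonzero pivots: 3.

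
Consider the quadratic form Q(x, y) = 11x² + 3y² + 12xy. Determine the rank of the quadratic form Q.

2

The symmetric matrix is A = [[11, 6], [6, 3]].
An LDLᵀ factorisation of A has diagonal entries 11, -3/11.
Counting signs: 1 positive, 1 negative.
The rank is the number of nonzero pivots: 2.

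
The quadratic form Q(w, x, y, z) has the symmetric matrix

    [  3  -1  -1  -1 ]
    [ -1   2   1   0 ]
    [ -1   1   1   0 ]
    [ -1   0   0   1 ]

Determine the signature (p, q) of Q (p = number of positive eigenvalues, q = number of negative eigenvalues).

Row-reducing A symmetrically gives the diagonal entries 3, 5/3, 2/5, 1/2.
That gives 4 positive pivots.

(4, 0)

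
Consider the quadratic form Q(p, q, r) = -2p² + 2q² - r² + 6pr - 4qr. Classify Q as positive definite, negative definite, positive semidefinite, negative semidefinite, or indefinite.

indefinite

Write A = [[-2, 0, 3], [0, 2, -2], [3, -2, -1]].
Symmetric row and column elimination reduces A to a congruent diagonal form with pivots -2, 2, 3/2.
Counting signs: 2 positive, 1 negative.
Hence Q is indefinite.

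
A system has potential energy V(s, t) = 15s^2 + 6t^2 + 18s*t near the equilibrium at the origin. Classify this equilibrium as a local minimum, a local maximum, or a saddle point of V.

local minimum

The Hessian at the origin is H = [[30, 18], [18, 12]].
det H = 30·12 − (18)² = 36 > 0 and H[1,1] = 30 > 0, so H is positive definite.
Therefore the origin is a local minimum.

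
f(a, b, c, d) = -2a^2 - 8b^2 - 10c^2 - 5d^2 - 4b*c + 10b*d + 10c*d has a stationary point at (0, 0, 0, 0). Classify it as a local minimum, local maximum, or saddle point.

The Hessian at the origin is H = [[-4, 0, 0, 0], [0, -16, -4, 10], [0, -4, -20, 10], [0, 10, 10, -10]].
Congruent diagonalization of H (simultaneous row and column reduction) yields pivots -4, -16, -19, -15/19.
That gives 4 negative pivots.
H is negative definite, so the origin is a strict local maximum.

local maximum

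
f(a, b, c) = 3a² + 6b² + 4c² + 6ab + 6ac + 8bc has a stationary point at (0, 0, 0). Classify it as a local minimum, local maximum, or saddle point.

The Hessian at the origin is H = [[6, 6, 6], [6, 12, 8], [6, 8, 8]].
Row-reducing H symmetrically gives the diagonal entries 6, 6, 4/3.
Counting signs: 3 positive.
H is positive definite, so the origin is a strict local minimum.

local minimum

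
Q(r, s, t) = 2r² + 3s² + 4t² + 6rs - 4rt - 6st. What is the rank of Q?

The symmetric matrix is A = [[2, 3, -2], [3, 3, -3], [-2, -3, 4]].
Row-reducing A symmetrically gives the diagonal entries 2, -3/2, 2.
That gives 2 positive, 1 negative pivots.
The rank is the number of nonzero pivots: 3.

3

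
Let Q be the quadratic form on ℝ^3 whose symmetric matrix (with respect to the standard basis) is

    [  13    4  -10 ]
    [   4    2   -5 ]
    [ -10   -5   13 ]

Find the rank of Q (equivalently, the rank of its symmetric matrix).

3

Symmetric row and column elimination reduces A to a congruent diagonal form with pivots 13, 10/13, 1/2.
So there are 3 positive pivots.
The rank is the number of nonzero pivots: 3.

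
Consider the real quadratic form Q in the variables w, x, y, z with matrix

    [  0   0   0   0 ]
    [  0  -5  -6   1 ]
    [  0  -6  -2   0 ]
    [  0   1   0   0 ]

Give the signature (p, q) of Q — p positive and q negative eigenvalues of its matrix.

Applying the same elementary operations to the rows and columns of A produces a congruent diagonal matrix with entries 0, -5, 26/5, -1/13.
Counting signs: 1 positive, 2 negative, 1 zero.

(1, 2)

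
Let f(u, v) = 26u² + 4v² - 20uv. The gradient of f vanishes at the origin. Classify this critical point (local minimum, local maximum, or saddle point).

local minimum

The Hessian at the origin is H = [[52, -20], [-20, 8]].
det H = 52·8 − (-20)² = 16 > 0 and H[1,1] = 52 > 0, so H is positive definite.
Therefore the origin is a local minimum.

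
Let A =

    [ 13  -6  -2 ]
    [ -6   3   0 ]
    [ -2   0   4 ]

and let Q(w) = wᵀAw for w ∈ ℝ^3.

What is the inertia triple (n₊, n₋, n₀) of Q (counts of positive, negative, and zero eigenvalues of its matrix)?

(2, 0, 1)

Applying the same elementary operations to the rows and columns of A produces a congruent diagonal matrix with entries 13, 3/13, 0.
That gives 2 positive, 1 zero pivots.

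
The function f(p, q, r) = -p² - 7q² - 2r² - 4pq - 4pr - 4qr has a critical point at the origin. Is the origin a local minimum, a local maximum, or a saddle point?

saddle point

The Hessian at the origin is H = [[-2, -4, -4], [-4, -14, -4], [-4, -4, -4]].
An LDLᵀ factorisation of H has diagonal entries -2, -6, 20/3.
That gives 1 positive, 2 negative pivots.
H is indefinite, so the origin is a saddle point.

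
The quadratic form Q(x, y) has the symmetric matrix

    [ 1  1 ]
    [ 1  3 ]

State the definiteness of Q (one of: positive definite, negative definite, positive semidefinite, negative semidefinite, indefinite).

Applying the same elementary operations to the rows and columns of A produces a congruent diagonal matrix with entries 1, 2.
So there are 2 positive pivots.
Hence Q is positive definite.

positive definite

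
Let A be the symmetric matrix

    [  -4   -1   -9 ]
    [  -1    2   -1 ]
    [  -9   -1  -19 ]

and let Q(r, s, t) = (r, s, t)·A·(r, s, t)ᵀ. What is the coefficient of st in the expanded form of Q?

-2

The coefficient of st is A[2,3] + A[3,2] = 2·(-1) = -2.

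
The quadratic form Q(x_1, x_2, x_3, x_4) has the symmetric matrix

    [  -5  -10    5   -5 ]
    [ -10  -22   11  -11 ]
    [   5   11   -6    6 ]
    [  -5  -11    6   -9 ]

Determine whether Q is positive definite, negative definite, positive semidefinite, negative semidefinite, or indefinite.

negative definite

Row-reducing A symmetrically gives the diagonal entries -5, -2, -1/2, -3.
So there are 4 negative pivots.
Hence Q is negative definite.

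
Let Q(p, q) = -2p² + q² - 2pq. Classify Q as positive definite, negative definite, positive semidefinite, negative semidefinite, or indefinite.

indefinite

The associated matrix is A = [[-2, -1], [-1, 1]].
An LDLᵀ factorisation of A has diagonal entries -2, 3/2.
So there are 1 positive, 1 negative pivots.
Hence Q is indefinite.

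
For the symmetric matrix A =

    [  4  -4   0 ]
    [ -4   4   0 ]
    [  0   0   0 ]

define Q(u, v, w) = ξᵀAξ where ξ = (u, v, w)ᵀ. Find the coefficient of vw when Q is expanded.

0

The coefficient of vw is A[2,3] + A[3,2] = 2·0 = 0.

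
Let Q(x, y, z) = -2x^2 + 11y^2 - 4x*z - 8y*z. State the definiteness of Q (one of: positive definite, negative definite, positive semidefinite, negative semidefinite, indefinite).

The symmetric matrix is A = [[-2, 0, -2], [0, 11, -4], [-2, -4, 0]].
An LDLᵀ factorisation of A has diagonal entries -2, 11, 6/11.
That gives 2 positive, 1 negative pivots.
Hence Q is indefinite.

indefinite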